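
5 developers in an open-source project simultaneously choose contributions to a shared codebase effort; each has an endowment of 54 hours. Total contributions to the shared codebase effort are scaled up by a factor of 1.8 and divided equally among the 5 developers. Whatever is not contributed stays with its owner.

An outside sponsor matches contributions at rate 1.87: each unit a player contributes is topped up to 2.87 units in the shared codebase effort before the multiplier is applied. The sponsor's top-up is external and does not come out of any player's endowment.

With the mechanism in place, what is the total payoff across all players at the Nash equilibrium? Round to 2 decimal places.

1394.82 hours

Under the mechanism each unit contributed yields 1.8 × 2.87 / 5 = 1.0332 back to its contributor per unit of net cost, which exceeds 1, making full contribution the dominant choice for everyone.
So the Nash equilibrium is full contribution by all 5; the group earns 1.8 × 2.87 × 270 = 1394.82.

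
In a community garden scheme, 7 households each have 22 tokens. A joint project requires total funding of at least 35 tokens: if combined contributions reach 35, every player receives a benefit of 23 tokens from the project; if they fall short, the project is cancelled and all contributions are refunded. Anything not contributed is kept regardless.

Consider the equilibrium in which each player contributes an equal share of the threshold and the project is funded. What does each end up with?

40 tokens

Equal share of the threshold: 35/7 = 5.
At this profile no one gains by cutting their contribution: any cut drops the total below 35, the project is cancelled, contributions are refunded, and the deviator ends with 22, which is less than 22 − 5 + 23 = 40. Contributing more than 5 just wastes the excess. So contributing exactly 5 is a best response.
Each player's payoff: 22 − 5 + 23 = 40.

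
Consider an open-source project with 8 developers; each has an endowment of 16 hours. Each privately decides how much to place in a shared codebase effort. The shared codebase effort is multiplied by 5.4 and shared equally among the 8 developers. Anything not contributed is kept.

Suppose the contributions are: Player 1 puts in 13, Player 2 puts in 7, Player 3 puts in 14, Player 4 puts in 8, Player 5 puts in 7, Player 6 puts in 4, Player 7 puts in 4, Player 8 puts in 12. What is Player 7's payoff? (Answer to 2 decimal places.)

Total contributed: 13 + 7 + 14 + 8 + 7 + 4 + 4 + 12 = 69.
Each receives 5.4 × 69 / 8 = 46.58 from the shared codebase effort.
Player 7 keeps 16 − 4 = 12, so Player 7's payoff is 12 + 46.58 = 58.58.

58.58 hours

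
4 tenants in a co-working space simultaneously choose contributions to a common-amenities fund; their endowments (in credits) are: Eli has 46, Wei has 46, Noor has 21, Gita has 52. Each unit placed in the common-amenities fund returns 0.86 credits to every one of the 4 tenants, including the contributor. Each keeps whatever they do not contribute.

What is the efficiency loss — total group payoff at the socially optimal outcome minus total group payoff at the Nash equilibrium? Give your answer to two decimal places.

The private return per contributed unit is 0.86 < 1 for everyone, so the Nash equilibrium is zero contribution and the group total is Σ E_j = 46 + 46 + 21 + 52 = 165.
Each contributed unit returns 3.440 to the group, so the social optimum is full contribution by everyone: group total = 3.440 × 165 = 567.60.
Efficiency loss = (3.440 − 1) × 165 = 402.60.

402.60 credits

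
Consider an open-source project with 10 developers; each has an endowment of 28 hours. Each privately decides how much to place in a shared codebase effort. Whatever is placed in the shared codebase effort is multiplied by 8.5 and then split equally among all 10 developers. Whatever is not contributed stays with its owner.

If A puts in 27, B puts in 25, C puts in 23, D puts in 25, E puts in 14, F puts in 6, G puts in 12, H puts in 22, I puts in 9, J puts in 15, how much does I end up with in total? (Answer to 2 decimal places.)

Total contributed: 27 + 25 + 23 + 25 + 14 + 6 + 12 + 22 + 9 + 15 = 178.
Each receives 8.5 × 178 / 10 = 151.30 from the shared codebase effort.
I keeps 28 − 9 = 19, so I's payoff is 19 + 151.30 = 170.30.

170.30 hours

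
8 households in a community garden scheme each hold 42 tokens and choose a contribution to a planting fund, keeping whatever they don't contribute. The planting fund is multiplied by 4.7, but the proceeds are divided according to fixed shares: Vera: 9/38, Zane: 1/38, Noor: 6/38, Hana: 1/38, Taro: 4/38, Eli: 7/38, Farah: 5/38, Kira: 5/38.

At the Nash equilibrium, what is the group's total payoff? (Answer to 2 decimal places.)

For player j, contributing a unit is worthwhile iff 4.7 × (j's share) ≥ 1, i.e. iff j's share is at least 0.2128.
Vera alone (share 9/38) is above the threshold, contributing 42; the remaining 7 contribute 0. Total contributed: 42.
The planting fund pays out 4.7 × 42 = 197.40 in total (split across the unequal shares, but the aggregate is all that matters for the group sum).
The 7 free-riders keep 42 each, adding 294. Group total = 294 + 197.40 = 491.40.

491.40 tokens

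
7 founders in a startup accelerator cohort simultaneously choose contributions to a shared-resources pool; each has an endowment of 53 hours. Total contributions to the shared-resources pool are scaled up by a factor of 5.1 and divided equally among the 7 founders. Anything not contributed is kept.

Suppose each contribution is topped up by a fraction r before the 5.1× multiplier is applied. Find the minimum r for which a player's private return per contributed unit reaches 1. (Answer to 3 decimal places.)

0.373

With matching at rate r, one contributed unit becomes (1 + r) in the shared-resources pool and returns 5.1 × (1 + r) / 7 to the contributor.
Setting this equal to 1: 1 + r = 7/5.1 = 1.3725.
So the minimum matching rate is r = 1.3725 − 1 = 0.373.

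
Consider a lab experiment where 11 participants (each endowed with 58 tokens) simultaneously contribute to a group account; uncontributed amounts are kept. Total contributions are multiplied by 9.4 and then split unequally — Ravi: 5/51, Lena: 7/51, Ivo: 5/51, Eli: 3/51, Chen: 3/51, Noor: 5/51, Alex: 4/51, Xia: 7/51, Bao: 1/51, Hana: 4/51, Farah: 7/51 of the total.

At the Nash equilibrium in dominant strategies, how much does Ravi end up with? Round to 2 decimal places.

218.35 tokens

For player j, contributing a unit is worthwhile iff 9.4 × (j's share) ≥ 1, i.e. iff j's share is at least 0.1064.
Lena, Xia and Farah are above the threshold, contributing 58 each; the remaining 8 contribute 0. Total contributed: 174.
Ravi keeps 58 and receives 9.4 × 174 × 5/51 = 160.35 from the group account, for a payoff of 218.35.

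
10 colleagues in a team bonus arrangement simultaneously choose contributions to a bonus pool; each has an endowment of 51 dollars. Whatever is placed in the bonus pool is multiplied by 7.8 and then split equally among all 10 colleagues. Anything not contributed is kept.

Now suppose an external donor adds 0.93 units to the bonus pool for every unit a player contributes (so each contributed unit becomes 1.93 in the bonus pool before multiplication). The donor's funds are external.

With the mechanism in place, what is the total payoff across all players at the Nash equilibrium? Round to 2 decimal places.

With the mechanism, a contributed unit returns 7.8 × 1.93 / 10 = 1.5054 per unit of net cost to the contributor — now above 1 — so contributing fully is weakly dominant for every player.
At the Nash equilibrium everyone contributes 51. Group total payoff = 7.8 × 1.93 × 510 = 7677.54.

7677.54 dollars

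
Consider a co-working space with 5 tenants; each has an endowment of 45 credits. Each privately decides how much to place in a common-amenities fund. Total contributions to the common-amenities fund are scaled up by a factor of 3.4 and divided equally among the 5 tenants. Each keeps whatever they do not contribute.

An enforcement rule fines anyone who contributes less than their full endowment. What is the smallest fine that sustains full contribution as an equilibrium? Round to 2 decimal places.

Given the others contribute fully, the best deviation is to contribute 0 (any partial contribution still incurs the fine and gives up units whose private return 0.6800 is below 1).
Deviating from 45 to 0 saves 45 credits but forfeits the deviator's share of the drop in the common-amenities fund: 3.4/5 × 45 = 30.60.
So the deviation gain is 45 − 30.60 = 14.40, and the fine must be at least 14.40 credits to wipe it out.

14.40 credits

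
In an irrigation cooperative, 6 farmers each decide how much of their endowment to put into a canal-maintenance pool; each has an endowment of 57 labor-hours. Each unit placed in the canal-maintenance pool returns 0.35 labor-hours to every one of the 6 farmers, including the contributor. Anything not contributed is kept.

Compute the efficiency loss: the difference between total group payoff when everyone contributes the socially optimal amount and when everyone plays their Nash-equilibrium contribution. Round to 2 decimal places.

The private return per contributed unit is 0.35 < 1, so contributing 0 is dominant for every player. At the Nash equilibrium everyone keeps their 57, and the group total is 6 × 57 = 342.
Each contributed unit returns 2.100 to the group as a whole (0.35 to each of 6 players), which exceeds 1, so the social optimum is full contribution: group total = 2.100 × 342 = 718.20.
Efficiency loss = 718.20 − 342 = 376.20.

376.20 labor-hours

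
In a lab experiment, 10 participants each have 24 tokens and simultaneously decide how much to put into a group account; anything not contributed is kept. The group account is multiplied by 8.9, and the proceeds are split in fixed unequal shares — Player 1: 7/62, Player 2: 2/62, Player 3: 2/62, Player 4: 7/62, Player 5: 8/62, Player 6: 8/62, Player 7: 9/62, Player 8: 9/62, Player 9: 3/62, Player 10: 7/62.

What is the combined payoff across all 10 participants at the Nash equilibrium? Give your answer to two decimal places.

Player j's private return per contributed unit is 8.9 × (j's share). Contributing is weakly dominant for j when that share is at least 1/8.9 = 0.1124, and contributing 0 is dominant otherwise.
Player 1, Player 4, Player 5, Player 6, Player 7, Player 8 and Player 10 clear that bar, contributing 24 each; the remaining 3 contribute 0. Total contributed: 168.
The group account pays out 8.9 × 168 = 1495.20 in total (split across the unequal shares, but the aggregate is all that matters for the group sum).
The 3 free-riders keep 24 each, adding 72. Group total = 72 + 1495.20 = 1567.20.

1567.20 tokens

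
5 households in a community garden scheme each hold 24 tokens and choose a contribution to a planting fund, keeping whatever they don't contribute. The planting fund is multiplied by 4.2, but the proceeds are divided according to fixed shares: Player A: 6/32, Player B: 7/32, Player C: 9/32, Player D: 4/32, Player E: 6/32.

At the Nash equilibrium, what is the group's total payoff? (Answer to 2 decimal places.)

196.80 tokens

Player j's private return per contributed unit is 4.2 × (j's share). Contributing is weakly dominant for j when that share is at least 1/4.2 = 0.2381, and contributing 0 is dominant otherwise.
The only share above 0.2381 is Player C's 9/32, contributing 24; the remaining 4 contribute 0. Total contributed: 24.
The planting fund pays out 4.2 × 24 = 100.80 in total (split across the unequal shares, but the aggregate is all that matters for the group sum).
The 4 free-riders keep 24 each, adding 96. Group total = 96 + 100.80 = 196.80.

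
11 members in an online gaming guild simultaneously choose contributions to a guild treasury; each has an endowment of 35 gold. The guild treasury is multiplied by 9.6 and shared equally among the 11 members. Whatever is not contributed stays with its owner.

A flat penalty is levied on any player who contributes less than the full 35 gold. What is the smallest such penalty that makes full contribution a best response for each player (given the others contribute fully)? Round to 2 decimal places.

4.45 gold

Given the others contribute fully, the best deviation is to contribute 0 (any partial contribution still incurs the fine and gives up units whose private return 0.8727 is below 1).
Deviating from 35 to 0 saves 35 gold but forfeits the deviator's share of the drop in the guild treasury: 9.6/11 × 35 = 30.55.
So the deviation gain is 35 − 30.55 = 4.45, and the fine must be at least 4.45 gold to wipe it out.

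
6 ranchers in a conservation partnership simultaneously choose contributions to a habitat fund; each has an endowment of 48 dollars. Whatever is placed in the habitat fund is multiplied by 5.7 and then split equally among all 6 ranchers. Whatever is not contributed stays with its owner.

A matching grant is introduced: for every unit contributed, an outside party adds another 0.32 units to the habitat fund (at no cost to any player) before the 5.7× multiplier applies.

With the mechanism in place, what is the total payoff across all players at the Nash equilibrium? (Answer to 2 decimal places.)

With the mechanism, a contributed unit returns 5.7 × 1.32 / 6 = 1.2540 per unit of net cost to the contributor — now above 1 — so contributing fully is weakly dominant for every player.
So the Nash equilibrium is full contribution by all 6; the group earns 5.7 × 1.32 × 288 = 2166.91.

2166.91 dollars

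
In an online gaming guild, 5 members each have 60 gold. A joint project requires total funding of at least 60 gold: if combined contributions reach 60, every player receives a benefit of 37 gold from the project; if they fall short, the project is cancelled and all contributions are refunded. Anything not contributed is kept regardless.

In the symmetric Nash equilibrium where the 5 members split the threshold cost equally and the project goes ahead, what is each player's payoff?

Equal share of the threshold: 60/5 = 12.
At this profile no one gains by cutting their contribution: any cut drops the total below 60, the project is cancelled, contributions are refunded, and the deviator ends with 60, which is less than 60 − 12 + 37 = 85. Contributing more than 12 just wastes the excess. So contributing exactly 12 is a best response.
Each player's payoff: 60 − 12 + 37 = 85.

85 gold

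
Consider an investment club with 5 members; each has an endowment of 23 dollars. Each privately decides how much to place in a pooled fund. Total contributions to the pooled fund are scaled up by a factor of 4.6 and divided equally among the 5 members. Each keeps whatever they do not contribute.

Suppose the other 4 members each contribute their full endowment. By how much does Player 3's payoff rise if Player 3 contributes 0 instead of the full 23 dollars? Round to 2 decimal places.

1.84 dollars

Switching from a contribution of 23 to 0 lets Player 3 keep an extra 23 dollars, but lowers the pooled fund by 23, which costs Player 3 their own share of that drop: 4.6/5 × 23 = 21.16.
Net gain = 23 − 21.16 = 1.84. The private return per contributed unit (0.9200) is below 1, so free-riding is indeed the best response regardless of what the others do.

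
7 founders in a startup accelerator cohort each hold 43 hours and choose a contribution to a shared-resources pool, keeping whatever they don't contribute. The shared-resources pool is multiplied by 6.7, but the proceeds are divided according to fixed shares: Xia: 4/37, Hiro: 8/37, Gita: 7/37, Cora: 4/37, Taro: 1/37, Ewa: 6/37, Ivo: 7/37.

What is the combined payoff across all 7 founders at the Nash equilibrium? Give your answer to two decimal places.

1281.40 hours

For player j, contributing a unit is worthwhile iff 6.7 × (j's share) ≥ 1, i.e. iff j's share is at least 0.1493.
The shares above 0.1493 belong to Hiro, Gita, Ewa and Ivo, contributing 43 each; the remaining 3 contribute 0. Total contributed: 172.
The shared-resources pool pays out 6.7 × 172 = 1152.40 in total (split across the unequal shares, but the aggregate is all that matters for the group sum).
The 3 free-riders keep 43 each, adding 129. Group total = 129 + 1152.40 = 1281.40.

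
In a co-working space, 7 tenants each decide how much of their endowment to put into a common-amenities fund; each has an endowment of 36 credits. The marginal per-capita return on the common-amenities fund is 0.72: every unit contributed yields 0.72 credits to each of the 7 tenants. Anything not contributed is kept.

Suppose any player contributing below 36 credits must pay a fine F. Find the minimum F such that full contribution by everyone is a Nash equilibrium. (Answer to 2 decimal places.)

Given the others contribute fully, the best deviation is to contribute 0 (any partial contribution still incurs the fine and gives up units whose private return 0.72 is below 1).
Deviating from 36 to 0 saves 36 credits but forfeits the deviator's share of the drop in the common-amenities fund: 0.72 × 36 = 25.92.
So the deviation gain is 36 − 25.92 = 10.08, and the fine must be at least 10.08 credits to wipe it out.

10.08 credits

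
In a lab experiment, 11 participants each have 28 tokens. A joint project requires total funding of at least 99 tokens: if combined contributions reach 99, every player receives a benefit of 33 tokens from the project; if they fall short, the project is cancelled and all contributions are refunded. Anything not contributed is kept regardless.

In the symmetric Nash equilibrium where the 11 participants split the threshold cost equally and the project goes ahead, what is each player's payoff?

Equal share of the threshold: 99/11 = 9.
At this profile no one gains by cutting their contribution: any cut drops the total below 99, the project is cancelled, contributions are refunded, and the deviator ends with 28, which is less than 28 − 9 + 33 = 52. Contributing more than 9 just wastes the excess. So contributing exactly 9 is a best response.
Each player's payoff: 28 − 9 + 33 = 52.

52 tokens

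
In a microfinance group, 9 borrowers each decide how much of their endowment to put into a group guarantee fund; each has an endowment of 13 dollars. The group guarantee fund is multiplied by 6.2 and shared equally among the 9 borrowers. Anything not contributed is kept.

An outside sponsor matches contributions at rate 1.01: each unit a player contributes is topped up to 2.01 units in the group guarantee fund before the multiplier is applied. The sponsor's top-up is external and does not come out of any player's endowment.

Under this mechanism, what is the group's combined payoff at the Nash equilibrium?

The effective private return per unit is now 6.2 × 2.01 / 9 = 1.3847 > 1, so every player's dominant strategy flips to full contribution.
So the Nash equilibrium is full contribution by all 9; the group earns 6.2 × 2.01 × 117 = 1458.05.

1458.05 dollars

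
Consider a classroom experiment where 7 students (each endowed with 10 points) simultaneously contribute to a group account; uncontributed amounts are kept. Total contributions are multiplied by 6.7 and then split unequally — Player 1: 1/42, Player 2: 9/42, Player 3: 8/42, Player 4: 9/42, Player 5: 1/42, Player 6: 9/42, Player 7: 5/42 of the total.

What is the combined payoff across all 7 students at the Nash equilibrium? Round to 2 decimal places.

A player with share s gets back 6.7·s per unit contributed, so full contribution is dominant for anyone with s > 1/6.7 = 0.1493 and zero contribution is dominant for anyone below.
Player 2, Player 3, Player 4 and Player 6 are above the threshold, contributing 10 each; the remaining 3 contribute 0. Total contributed: 40.
The group account pays out 6.7 × 40 = 268.00 in total (split across the unequal shares, but the aggregate is all that matters for the group sum).
The 3 free-riders keep 10 each, adding 30. Group total = 30 + 268.00 = 298.00.

298.00 points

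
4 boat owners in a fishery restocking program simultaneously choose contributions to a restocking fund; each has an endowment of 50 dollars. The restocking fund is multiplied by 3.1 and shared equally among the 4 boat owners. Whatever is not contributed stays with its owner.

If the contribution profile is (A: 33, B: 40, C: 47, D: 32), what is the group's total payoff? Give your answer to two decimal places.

519.20 dollars

Total contributed: 33 + 40 + 47 + 32 = 152; total kept: 4 × 50 − 152 = 48.
The restocking fund pays out 3.1 × 152 = 471.20 in aggregate.
Group total = 48 + 471.20 = 519.20.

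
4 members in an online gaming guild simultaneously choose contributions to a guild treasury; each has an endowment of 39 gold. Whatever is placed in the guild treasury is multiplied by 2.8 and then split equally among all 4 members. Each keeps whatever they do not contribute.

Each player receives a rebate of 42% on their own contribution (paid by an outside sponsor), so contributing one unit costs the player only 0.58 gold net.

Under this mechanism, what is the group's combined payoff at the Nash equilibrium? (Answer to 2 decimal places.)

502.32 gold

Under the mechanism each unit contributed yields (2.8/4) / 0.58 = 1.2069 back to its contributor per unit of net cost, which exceeds 1, making full contribution the dominant choice for everyone.
So the Nash equilibrium is full contribution by all 4; the group earns 4 × (39 × 0.42 + 2.8 × 39) = 502.32.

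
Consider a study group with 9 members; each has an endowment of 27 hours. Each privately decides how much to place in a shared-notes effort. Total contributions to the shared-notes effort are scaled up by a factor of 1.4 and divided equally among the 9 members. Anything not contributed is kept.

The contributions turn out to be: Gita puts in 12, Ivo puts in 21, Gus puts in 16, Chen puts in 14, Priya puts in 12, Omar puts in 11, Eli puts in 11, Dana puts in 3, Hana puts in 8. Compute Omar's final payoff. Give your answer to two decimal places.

32.80 hours

Total contributed: 12 + 21 + 16 + 14 + 12 + 11 + 11 + 3 + 8 = 108.
Each receives 1.4 × 108 / 9 = 16.80 from the shared-notes effort.
Omar keeps 27 − 11 = 16, so Omar's payoff is 16 + 16.80 = 32.80.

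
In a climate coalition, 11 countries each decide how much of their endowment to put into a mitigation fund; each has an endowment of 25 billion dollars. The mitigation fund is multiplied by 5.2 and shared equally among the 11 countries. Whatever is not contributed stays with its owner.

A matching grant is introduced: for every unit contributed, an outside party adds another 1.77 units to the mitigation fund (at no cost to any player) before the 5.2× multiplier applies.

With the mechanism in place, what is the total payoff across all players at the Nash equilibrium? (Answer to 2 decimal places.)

The effective private return per unit is now 5.2 × 2.77 / 11 = 1.3095 > 1, so every player's dominant strategy flips to full contribution.
At the Nash equilibrium everyone contributes 25. Group total payoff = 5.2 × 2.77 × 275 = 3961.10.

3961.10 billion dollars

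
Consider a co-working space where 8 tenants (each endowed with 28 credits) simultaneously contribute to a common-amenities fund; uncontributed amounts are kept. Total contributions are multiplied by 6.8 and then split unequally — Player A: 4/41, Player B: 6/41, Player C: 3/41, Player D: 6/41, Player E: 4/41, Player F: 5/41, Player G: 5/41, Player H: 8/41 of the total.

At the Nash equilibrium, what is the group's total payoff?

Player j's private return per contributed unit is 6.8 × (j's share). Contributing is weakly dominant for j when that share is at least 1/6.8 = 0.1471, and contributing 0 is dominant otherwise.
Only Player H (8/41) clears that bar, contributing 28; the remaining 7 contribute 0. Total contributed: 28.
The common-amenities fund pays out 6.8 × 28 = 190.40 in total (split across the unequal shares, but the aggregate is all that matters for the group sum).
The 7 free-riders keep 28 each, adding 196. Group total = 196 + 190.40 = 386.40.

386.40 credits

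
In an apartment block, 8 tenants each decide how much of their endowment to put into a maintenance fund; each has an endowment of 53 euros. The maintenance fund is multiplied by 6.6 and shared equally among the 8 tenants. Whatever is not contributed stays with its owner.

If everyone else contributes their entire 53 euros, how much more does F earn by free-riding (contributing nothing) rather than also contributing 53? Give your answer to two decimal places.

9.28 euros

Switching from a contribution of 53 to 0 lets F keep an extra 53 euros, but lowers the maintenance fund by 53, which costs F their own share of that drop: 6.6/8 × 53 = 43.72.
Net gain = 53 − 43.72 = 9.28. The private return per contributed unit (0.8250) is below 1, so free-riding is indeed the best response regardless of what the others do.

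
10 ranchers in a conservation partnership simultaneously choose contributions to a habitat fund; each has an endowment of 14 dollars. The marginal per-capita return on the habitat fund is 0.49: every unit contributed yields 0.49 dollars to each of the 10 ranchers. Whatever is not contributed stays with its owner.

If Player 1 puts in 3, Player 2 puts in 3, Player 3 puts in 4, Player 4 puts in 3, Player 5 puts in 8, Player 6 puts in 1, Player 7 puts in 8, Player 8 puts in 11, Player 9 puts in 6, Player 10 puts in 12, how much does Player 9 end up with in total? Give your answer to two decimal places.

36.91 dollars

Total contributed: 3 + 3 + 4 + 3 + 8 + 1 + 8 + 11 + 6 + 12 = 59.
Each receives 0.49 × 59 = 28.91 from the habitat fund.
Player 9 keeps 14 − 6 = 8, so Player 9's payoff is 8 + 28.91 = 36.91.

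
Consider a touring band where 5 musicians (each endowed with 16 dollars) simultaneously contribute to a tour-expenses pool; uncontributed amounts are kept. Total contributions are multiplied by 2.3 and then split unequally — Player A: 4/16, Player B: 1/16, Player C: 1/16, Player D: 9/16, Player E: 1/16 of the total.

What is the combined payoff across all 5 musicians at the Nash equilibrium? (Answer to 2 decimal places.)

100.80 dollars

For player j, contributing a unit is worthwhile iff 2.3 × (j's share) ≥ 1, i.e. iff j's share is at least 0.4348.
Player D alone (share 9/16) is above the threshold, contributing 16; the remaining 4 contribute 0. Total contributed: 16.
The tour-expenses pool pays out 2.3 × 16 = 36.80 in total (split across the unequal shares, but the aggregate is all that matters for the group sum).
The 4 free-riders keep 16 each, adding 64. Group total = 64 + 36.80 = 100.80.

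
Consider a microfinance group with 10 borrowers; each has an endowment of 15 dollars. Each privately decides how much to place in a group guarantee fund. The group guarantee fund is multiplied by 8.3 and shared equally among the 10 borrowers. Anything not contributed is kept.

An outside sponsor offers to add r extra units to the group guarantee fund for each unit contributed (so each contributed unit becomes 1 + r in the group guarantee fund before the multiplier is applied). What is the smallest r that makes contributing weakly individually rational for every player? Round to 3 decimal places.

0.205

With matching at rate r, one contributed unit becomes (1 + r) in the group guarantee fund and returns 8.3 × (1 + r) / 10 to the contributor.
Setting this equal to 1: 1 + r = 10/8.3 = 1.2048.
So the minimum matching rate is r = 1.2048 − 1 = 0.205.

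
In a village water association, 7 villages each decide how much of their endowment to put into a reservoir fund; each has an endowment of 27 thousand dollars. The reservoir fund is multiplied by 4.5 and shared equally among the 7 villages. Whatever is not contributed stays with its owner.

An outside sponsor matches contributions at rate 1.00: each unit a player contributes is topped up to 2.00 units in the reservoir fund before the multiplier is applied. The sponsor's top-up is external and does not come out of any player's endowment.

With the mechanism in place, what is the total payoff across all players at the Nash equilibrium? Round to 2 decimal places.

1701.00 thousand dollars

With the mechanism, a contributed unit returns 4.5 × 2.00 / 7 = 1.2857 per unit of net cost to the contributor — now above 1 — so contributing fully is weakly dominant for every player.
So the Nash equilibrium is full contribution by all 7; the group earns 4.5 × 2.00 × 189 = 1701.00.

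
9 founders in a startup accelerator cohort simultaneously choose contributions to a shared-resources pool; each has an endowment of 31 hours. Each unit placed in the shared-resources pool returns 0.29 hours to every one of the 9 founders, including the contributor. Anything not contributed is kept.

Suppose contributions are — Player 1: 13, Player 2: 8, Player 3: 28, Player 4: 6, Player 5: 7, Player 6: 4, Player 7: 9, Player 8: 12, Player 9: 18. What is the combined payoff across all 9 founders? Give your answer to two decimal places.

Total contributed: 13 + 8 + 28 + 6 + 7 + 4 + 9 + 12 + 18 = 105; total kept: 9 × 31 − 105 = 174.
The shared-resources pool pays out 0.29 × 9 × 105 = 274.05 in aggregate.
Group total = 174 + 274.05 = 448.05.

448.05 hours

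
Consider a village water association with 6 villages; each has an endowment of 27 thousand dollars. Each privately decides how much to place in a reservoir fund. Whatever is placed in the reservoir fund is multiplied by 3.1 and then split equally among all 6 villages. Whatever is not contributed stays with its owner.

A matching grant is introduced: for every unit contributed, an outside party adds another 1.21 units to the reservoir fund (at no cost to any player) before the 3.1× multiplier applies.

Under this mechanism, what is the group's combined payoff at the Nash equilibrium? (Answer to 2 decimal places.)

1109.86 thousand dollars

The effective private return per unit is now 3.1 × 2.21 / 6 = 1.1418 > 1, so every player's dominant strategy flips to full contribution.
So the Nash equilibrium is full contribution by all 6; the group earns 3.1 × 2.21 × 162 = 1109.86.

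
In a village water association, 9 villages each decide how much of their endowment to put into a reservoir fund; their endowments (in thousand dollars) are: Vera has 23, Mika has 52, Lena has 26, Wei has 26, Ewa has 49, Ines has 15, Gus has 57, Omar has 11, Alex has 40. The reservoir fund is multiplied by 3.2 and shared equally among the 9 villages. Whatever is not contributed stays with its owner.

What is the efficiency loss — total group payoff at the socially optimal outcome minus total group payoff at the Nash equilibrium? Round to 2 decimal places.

The private return per contributed unit is 3.2/9 = 0.3556 < 1 for every player regardless of endowment, so the Nash equilibrium is zero contribution and the group total is Σ E_j = 23 + 52 + 26 + 26 + 49 + 15 + 57 + 11 + 40 = 299.
Each contributed unit returns 3.200 to the group, so the social optimum is full contribution by everyone: group total = 3.200 × 299 = 956.80.
Efficiency loss = (3.200 − 1) × 299 = 657.80.

657.80 thousand dollars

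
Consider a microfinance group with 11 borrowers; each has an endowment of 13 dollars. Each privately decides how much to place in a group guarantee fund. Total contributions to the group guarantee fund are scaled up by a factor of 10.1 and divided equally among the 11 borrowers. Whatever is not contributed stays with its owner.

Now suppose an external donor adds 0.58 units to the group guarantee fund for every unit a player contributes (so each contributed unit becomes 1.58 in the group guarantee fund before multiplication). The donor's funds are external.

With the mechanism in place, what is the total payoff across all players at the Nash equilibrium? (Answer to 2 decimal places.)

2281.99 dollars

The effective private return per unit is now 10.1 × 1.58 / 11 = 1.4507 > 1, so every player's dominant strategy flips to full contribution.
At the Nash equilibrium everyone contributes 13. Group total payoff = 10.1 × 1.58 × 143 = 2281.99.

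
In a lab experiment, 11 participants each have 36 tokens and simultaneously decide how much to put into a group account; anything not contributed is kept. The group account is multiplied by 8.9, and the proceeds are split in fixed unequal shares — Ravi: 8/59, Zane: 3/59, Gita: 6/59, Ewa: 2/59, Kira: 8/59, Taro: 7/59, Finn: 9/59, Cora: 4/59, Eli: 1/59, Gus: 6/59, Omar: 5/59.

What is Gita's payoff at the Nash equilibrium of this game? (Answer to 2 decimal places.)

For player j, contributing a unit is worthwhile iff 8.9 × (j's share) ≥ 1, i.e. iff j's share is at least 0.1124.
Ravi, Kira, Taro and Finn clear that bar, contributing 36 each; the remaining 7 contribute 0. Total contributed: 144.
Gita keeps 36 and receives 8.9 × 144 × 6/59 = 130.33 from the group account, for a payoff of 166.33.

166.33 tokens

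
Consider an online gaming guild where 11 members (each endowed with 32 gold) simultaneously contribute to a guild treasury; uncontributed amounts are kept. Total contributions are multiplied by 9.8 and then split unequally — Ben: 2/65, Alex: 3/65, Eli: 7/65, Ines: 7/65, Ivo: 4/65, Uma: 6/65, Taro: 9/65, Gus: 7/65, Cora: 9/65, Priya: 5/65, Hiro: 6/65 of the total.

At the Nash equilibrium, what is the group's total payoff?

1760.00 gold

Player j's private return per contributed unit is 9.8 × (j's share). Contributing is weakly dominant for j when that share is at least 1/9.8 = 0.1020, and contributing 0 is dominant otherwise.
The shares above 0.1020 belong to Eli, Ines, Taro, Gus and Cora, contributing 32 each; the remaining 6 contribute 0. Total contributed: 160.
The guild treasury pays out 9.8 × 160 = 1568.00 in total (split across the unequal shares, but the aggregate is all that matters for the group sum).
The 6 free-riders keep 32 each, adding 192. Group total = 192 + 1568.00 = 1760.00.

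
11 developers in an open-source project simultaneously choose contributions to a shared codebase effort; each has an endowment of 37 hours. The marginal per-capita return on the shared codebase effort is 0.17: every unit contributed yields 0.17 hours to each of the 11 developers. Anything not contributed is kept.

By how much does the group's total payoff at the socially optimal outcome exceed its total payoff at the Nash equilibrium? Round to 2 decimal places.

354.09 hours

The private return per contributed unit is 0.17 < 1, so contributing 0 is dominant for every player. At the Nash equilibrium everyone keeps their 37, and the group total is 11 × 37 = 407.
Each contributed unit returns 1.870 to the group as a whole (0.17 to each of 11 players), which exceeds 1, so the social optimum is full contribution: group total = 1.870 × 407 = 761.09.
Efficiency loss = 761.09 − 407 = 354.09.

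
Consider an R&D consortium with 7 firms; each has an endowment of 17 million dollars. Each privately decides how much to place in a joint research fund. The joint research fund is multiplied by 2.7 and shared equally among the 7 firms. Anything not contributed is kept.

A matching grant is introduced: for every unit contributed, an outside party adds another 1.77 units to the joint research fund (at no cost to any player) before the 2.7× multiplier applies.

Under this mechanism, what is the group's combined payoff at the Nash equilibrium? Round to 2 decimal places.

890.00 million dollars

Under the mechanism each unit contributed yields 2.7 × 2.77 / 7 = 1.0684 back to its contributor per unit of net cost, which exceeds 1, making full contribution the dominant choice for everyone.
So the Nash equilibrium is full contribution by all 7; the group earns 2.7 × 2.77 × 119 = 890.00.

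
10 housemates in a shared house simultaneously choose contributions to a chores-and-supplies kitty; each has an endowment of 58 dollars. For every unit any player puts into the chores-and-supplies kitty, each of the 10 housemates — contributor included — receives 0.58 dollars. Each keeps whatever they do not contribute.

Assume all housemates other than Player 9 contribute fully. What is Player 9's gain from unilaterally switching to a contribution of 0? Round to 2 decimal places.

24.36 dollars

Switching from a contribution of 58 to 0 lets Player 9 keep an extra 58 dollars, but lowers the chores-and-supplies kitty by 58, which costs Player 9 their own share of that drop: 0.58 × 58 = 33.64.
Net gain = 58 − 33.64 = 24.36. The private return per contributed unit (0.58) is below 1, so free-riding is indeed the best response regardless of what the others do.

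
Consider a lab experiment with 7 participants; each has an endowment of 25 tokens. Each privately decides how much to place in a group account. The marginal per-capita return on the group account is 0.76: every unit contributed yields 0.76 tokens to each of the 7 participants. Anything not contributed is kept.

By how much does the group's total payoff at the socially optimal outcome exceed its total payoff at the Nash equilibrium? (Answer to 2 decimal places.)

The private return per contributed unit is 0.76 < 1, so contributing 0 is dominant for every player. At the Nash equilibrium everyone keeps their 25, and the group total is 7 × 25 = 175.
Each contributed unit returns 5.320 to the group as a whole (0.76 to each of 7 players), which exceeds 1, so the social optimum is full contribution: group total = 5.320 × 175 = 931.00.
Efficiency loss = 931.00 − 175 = 756.00.

756.00 tokens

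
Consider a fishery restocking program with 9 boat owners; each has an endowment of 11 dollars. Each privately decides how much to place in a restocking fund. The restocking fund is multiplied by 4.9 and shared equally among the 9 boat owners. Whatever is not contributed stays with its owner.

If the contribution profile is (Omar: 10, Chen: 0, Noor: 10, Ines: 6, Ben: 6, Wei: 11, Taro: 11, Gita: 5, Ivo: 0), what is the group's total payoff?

Total contributed: 10 + 0 + 10 + 6 + 6 + 11 + 11 + 5 + 0 = 59; total kept: 9 × 11 − 59 = 40.
The restocking fund pays out 4.9 × 59 = 289.10 in aggregate.
Group total = 40 + 289.10 = 329.10.

329.10 dollars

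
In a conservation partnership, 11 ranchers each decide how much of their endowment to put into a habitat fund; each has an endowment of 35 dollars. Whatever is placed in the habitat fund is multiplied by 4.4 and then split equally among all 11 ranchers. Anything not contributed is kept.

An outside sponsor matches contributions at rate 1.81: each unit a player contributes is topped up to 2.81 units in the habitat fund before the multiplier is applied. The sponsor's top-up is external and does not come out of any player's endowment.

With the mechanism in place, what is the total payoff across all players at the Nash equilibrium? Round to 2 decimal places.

4760.14 dollars

With the mechanism, a contributed unit returns 4.4 × 2.81 / 11 = 1.1240 per unit of net cost to the contributor — now above 1 — so contributing fully is weakly dominant for every player.
At the Nash equilibrium everyone contributes 35. Group total payoff = 4.4 × 2.81 × 385 = 4760.14.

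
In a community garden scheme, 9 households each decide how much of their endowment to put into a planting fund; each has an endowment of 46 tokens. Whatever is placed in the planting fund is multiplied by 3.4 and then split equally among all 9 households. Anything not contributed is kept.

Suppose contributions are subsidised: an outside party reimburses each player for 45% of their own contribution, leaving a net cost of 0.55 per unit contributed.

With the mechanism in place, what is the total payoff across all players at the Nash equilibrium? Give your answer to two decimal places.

The effective private return is (3.4/9) / 0.55 = 0.6869, which is still under 1, so the mechanism doesn't change anyone's dominant strategy: zero contribution.
Everyone keeps their endowment and the group total is 9 × 46 = 414.

414.00 tokens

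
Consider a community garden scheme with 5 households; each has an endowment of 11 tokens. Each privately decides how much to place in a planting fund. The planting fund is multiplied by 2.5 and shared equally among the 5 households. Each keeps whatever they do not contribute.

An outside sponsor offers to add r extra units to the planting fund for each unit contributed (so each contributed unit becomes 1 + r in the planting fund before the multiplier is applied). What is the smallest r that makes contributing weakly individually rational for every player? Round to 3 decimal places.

1.000

With matching at rate r, one contributed unit becomes (1 + r) in the planting fund and returns 2.5 × (1 + r) / 5 to the contributor.
Setting this equal to 1: 1 + r = 5/2.5 = 2.0000.
So the minimum matching rate is r = 2.0000 − 1 = 1.000.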